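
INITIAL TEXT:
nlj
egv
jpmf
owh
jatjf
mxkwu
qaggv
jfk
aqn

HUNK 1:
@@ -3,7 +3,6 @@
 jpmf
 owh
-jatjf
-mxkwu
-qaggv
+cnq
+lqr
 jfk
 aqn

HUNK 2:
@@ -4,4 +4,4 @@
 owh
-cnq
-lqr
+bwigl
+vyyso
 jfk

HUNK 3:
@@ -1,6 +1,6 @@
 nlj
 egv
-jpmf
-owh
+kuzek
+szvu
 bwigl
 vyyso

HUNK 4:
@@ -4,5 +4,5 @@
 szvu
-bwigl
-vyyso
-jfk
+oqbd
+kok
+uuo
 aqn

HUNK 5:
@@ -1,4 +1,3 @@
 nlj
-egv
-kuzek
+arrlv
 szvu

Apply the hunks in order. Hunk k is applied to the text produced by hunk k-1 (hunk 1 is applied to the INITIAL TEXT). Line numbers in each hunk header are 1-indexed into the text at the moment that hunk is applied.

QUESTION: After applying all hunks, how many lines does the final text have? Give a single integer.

Hunk 1: at line 3 remove [jatjf,mxkwu,qaggv] add [cnq,lqr] -> 8 lines: nlj egv jpmf owh cnq lqr jfk aqn
Hunk 2: at line 4 remove [cnq,lqr] add [bwigl,vyyso] -> 8 lines: nlj egv jpmf owh bwigl vyyso jfk aqn
Hunk 3: at line 1 remove [jpmf,owh] add [kuzek,szvu] -> 8 lines: nlj egv kuzek szvu bwigl vyyso jfk aqn
Hunk 4: at line 4 remove [bwigl,vyyso,jfk] add [oqbd,kok,uuo] -> 8 lines: nlj egv kuzek szvu oqbd kok uuo aqn
Hunk 5: at line 1 remove [egv,kuzek] add [arrlv] -> 7 lines: nlj arrlv szvu oqbd kok uuo aqn
Final line count: 7

Answer: 7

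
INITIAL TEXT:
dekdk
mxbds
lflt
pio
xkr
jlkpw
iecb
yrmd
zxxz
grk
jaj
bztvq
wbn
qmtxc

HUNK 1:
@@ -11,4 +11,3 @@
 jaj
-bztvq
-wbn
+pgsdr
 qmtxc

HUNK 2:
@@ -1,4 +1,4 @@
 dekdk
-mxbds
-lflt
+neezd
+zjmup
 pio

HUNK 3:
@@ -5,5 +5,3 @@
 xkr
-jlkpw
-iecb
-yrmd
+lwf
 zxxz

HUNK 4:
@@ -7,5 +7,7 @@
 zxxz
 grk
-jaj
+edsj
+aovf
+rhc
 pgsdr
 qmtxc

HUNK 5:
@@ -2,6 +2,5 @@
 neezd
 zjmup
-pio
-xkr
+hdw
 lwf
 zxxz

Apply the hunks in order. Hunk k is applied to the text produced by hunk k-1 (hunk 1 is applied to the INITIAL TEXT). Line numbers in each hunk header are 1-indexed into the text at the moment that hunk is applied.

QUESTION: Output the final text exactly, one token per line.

Answer: dekdk
neezd
zjmup
hdw
lwf
zxxz
grk
edsj
aovf
rhc
pgsdr
qmtxc

Derivation:
Hunk 1: at line 11 remove [bztvq,wbn] add [pgsdr] -> 13 lines: dekdk mxbds lflt pio xkr jlkpw iecb yrmd zxxz grk jaj pgsdr qmtxc
Hunk 2: at line 1 remove [mxbds,lflt] add [neezd,zjmup] -> 13 lines: dekdk neezd zjmup pio xkr jlkpw iecb yrmd zxxz grk jaj pgsdr qmtxc
Hunk 3: at line 5 remove [jlkpw,iecb,yrmd] add [lwf] -> 11 lines: dekdk neezd zjmup pio xkr lwf zxxz grk jaj pgsdr qmtxc
Hunk 4: at line 7 remove [jaj] add [edsj,aovf,rhc] -> 13 lines: dekdk neezd zjmup pio xkr lwf zxxz grk edsj aovf rhc pgsdr qmtxc
Hunk 5: at line 2 remove [pio,xkr] add [hdw] -> 12 lines: dekdk neezd zjmup hdw lwf zxxz grk edsj aovf rhc pgsdr qmtxc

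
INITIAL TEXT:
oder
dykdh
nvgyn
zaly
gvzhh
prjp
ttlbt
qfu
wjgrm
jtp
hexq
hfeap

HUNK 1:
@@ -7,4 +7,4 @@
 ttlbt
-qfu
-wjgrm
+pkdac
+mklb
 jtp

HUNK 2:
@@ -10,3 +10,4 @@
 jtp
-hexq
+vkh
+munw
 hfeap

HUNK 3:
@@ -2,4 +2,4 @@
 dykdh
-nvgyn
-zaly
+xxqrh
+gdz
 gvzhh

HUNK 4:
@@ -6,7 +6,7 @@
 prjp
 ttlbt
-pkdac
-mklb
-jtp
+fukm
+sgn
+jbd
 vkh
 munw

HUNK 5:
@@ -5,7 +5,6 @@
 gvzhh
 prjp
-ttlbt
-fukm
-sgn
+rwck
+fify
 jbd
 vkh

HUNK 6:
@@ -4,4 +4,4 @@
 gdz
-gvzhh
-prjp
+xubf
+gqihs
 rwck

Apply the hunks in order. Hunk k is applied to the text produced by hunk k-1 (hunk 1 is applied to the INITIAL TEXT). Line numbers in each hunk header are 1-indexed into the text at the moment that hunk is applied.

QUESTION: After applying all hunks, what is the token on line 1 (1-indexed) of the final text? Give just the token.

Hunk 1: at line 7 remove [qfu,wjgrm] add [pkdac,mklb] -> 12 lines: oder dykdh nvgyn zaly gvzhh prjp ttlbt pkdac mklb jtp hexq hfeap
Hunk 2: at line 10 remove [hexq] add [vkh,munw] -> 13 lines: oder dykdh nvgyn zaly gvzhh prjp ttlbt pkdac mklb jtp vkh munw hfeap
Hunk 3: at line 2 remove [nvgyn,zaly] add [xxqrh,gdz] -> 13 lines: oder dykdh xxqrh gdz gvzhh prjp ttlbt pkdac mklb jtp vkh munw hfeap
Hunk 4: at line 6 remove [pkdac,mklb,jtp] add [fukm,sgn,jbd] -> 13 lines: oder dykdh xxqrh gdz gvzhh prjp ttlbt fukm sgn jbd vkh munw hfeap
Hunk 5: at line 5 remove [ttlbt,fukm,sgn] add [rwck,fify] -> 12 lines: oder dykdh xxqrh gdz gvzhh prjp rwck fify jbd vkh munw hfeap
Hunk 6: at line 4 remove [gvzhh,prjp] add [xubf,gqihs] -> 12 lines: oder dykdh xxqrh gdz xubf gqihs rwck fify jbd vkh munw hfeap
Final line 1: oder

Answer: oder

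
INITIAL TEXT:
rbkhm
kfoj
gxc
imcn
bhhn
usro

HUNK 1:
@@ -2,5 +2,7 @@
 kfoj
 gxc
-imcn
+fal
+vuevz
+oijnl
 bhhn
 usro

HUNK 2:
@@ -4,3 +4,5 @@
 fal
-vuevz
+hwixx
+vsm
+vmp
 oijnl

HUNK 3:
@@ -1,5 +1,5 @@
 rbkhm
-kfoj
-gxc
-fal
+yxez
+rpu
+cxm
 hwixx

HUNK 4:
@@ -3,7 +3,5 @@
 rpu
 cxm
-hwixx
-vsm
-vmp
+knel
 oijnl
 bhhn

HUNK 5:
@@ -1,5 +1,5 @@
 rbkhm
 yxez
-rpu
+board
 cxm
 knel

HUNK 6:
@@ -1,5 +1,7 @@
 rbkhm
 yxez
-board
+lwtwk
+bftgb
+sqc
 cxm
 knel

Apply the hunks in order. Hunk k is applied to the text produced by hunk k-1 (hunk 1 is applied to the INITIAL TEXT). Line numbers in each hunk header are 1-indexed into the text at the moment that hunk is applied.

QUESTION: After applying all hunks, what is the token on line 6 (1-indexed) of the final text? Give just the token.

Hunk 1: at line 2 remove [imcn] add [fal,vuevz,oijnl] -> 8 lines: rbkhm kfoj gxc fal vuevz oijnl bhhn usro
Hunk 2: at line 4 remove [vuevz] add [hwixx,vsm,vmp] -> 10 lines: rbkhm kfoj gxc fal hwixx vsm vmp oijnl bhhn usro
Hunk 3: at line 1 remove [kfoj,gxc,fal] add [yxez,rpu,cxm] -> 10 lines: rbkhm yxez rpu cxm hwixx vsm vmp oijnl bhhn usro
Hunk 4: at line 3 remove [hwixx,vsm,vmp] add [knel] -> 8 lines: rbkhm yxez rpu cxm knel oijnl bhhn usro
Hunk 5: at line 1 remove [rpu] add [board] -> 8 lines: rbkhm yxez board cxm knel oijnl bhhn usro
Hunk 6: at line 1 remove [board] add [lwtwk,bftgb,sqc] -> 10 lines: rbkhm yxez lwtwk bftgb sqc cxm knel oijnl bhhn usro
Final line 6: cxm

Answer: cxm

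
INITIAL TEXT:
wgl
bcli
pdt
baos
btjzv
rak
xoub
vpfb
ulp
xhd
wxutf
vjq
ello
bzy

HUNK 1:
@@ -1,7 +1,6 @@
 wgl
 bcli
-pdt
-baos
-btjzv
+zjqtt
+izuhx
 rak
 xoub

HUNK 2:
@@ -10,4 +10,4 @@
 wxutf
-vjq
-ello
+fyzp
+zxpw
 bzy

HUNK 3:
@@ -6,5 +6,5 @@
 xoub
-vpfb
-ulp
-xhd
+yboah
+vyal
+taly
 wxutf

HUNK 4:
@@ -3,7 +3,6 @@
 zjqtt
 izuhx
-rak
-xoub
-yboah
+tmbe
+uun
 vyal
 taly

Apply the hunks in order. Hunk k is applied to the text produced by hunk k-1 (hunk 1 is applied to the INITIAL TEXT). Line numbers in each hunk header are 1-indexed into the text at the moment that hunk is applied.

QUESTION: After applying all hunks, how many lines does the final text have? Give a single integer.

Hunk 1: at line 1 remove [pdt,baos,btjzv] add [zjqtt,izuhx] -> 13 lines: wgl bcli zjqtt izuhx rak xoub vpfb ulp xhd wxutf vjq ello bzy
Hunk 2: at line 10 remove [vjq,ello] add [fyzp,zxpw] -> 13 lines: wgl bcli zjqtt izuhx rak xoub vpfb ulp xhd wxutf fyzp zxpw bzy
Hunk 3: at line 6 remove [vpfb,ulp,xhd] add [yboah,vyal,taly] -> 13 lines: wgl bcli zjqtt izuhx rak xoub yboah vyal taly wxutf fyzp zxpw bzy
Hunk 4: at line 3 remove [rak,xoub,yboah] add [tmbe,uun] -> 12 lines: wgl bcli zjqtt izuhx tmbe uun vyal taly wxutf fyzp zxpw bzy
Final line count: 12

Answer: 12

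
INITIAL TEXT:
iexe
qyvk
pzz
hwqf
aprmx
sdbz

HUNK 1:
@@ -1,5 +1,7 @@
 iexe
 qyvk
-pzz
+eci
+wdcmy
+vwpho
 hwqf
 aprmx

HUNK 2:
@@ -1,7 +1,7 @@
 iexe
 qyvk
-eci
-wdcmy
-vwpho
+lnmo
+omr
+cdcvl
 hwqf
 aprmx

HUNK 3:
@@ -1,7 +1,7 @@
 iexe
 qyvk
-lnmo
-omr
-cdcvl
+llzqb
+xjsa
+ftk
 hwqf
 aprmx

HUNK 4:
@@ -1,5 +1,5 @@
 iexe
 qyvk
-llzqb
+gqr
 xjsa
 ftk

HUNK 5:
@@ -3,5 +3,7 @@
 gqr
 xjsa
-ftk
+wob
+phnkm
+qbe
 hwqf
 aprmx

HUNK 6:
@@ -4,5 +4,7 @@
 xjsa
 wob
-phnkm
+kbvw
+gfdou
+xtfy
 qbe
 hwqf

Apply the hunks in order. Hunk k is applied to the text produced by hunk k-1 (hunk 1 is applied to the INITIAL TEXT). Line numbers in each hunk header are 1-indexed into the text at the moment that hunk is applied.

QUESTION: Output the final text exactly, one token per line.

Answer: iexe
qyvk
gqr
xjsa
wob
kbvw
gfdou
xtfy
qbe
hwqf
aprmx
sdbz

Derivation:
Hunk 1: at line 1 remove [pzz] add [eci,wdcmy,vwpho] -> 8 lines: iexe qyvk eci wdcmy vwpho hwqf aprmx sdbz
Hunk 2: at line 1 remove [eci,wdcmy,vwpho] add [lnmo,omr,cdcvl] -> 8 lines: iexe qyvk lnmo omr cdcvl hwqf aprmx sdbz
Hunk 3: at line 1 remove [lnmo,omr,cdcvl] add [llzqb,xjsa,ftk] -> 8 lines: iexe qyvk llzqb xjsa ftk hwqf aprmx sdbz
Hunk 4: at line 1 remove [llzqb] add [gqr] -> 8 lines: iexe qyvk gqr xjsa ftk hwqf aprmx sdbz
Hunk 5: at line 3 remove [ftk] add [wob,phnkm,qbe] -> 10 lines: iexe qyvk gqr xjsa wob phnkm qbe hwqf aprmx sdbz
Hunk 6: at line 4 remove [phnkm] add [kbvw,gfdou,xtfy] -> 12 lines: iexe qyvk gqr xjsa wob kbvw gfdou xtfy qbe hwqf aprmx sdbz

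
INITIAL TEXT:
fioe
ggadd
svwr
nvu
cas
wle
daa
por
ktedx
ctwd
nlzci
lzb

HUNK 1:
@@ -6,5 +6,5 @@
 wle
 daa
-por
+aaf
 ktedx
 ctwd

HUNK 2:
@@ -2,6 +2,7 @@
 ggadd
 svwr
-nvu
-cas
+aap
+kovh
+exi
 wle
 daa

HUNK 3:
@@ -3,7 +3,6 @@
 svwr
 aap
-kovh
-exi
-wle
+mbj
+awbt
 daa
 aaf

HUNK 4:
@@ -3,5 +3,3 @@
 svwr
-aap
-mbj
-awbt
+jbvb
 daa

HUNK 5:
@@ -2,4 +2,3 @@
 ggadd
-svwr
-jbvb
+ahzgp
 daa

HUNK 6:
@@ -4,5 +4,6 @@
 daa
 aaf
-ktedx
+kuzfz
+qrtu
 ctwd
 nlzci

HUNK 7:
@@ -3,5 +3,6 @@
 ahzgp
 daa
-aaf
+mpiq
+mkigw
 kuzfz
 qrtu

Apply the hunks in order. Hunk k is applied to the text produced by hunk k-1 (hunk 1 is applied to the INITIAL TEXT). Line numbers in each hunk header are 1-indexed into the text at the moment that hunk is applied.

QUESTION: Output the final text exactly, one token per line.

Hunk 1: at line 6 remove [por] add [aaf] -> 12 lines: fioe ggadd svwr nvu cas wle daa aaf ktedx ctwd nlzci lzb
Hunk 2: at line 2 remove [nvu,cas] add [aap,kovh,exi] -> 13 lines: fioe ggadd svwr aap kovh exi wle daa aaf ktedx ctwd nlzci lzb
Hunk 3: at line 3 remove [kovh,exi,wle] add [mbj,awbt] -> 12 lines: fioe ggadd svwr aap mbj awbt daa aaf ktedx ctwd nlzci lzb
Hunk 4: at line 3 remove [aap,mbj,awbt] add [jbvb] -> 10 lines: fioe ggadd svwr jbvb daa aaf ktedx ctwd nlzci lzb
Hunk 5: at line 2 remove [svwr,jbvb] add [ahzgp] -> 9 lines: fioe ggadd ahzgp daa aaf ktedx ctwd nlzci lzb
Hunk 6: at line 4 remove [ktedx] add [kuzfz,qrtu] -> 10 lines: fioe ggadd ahzgp daa aaf kuzfz qrtu ctwd nlzci lzb
Hunk 7: at line 3 remove [aaf] add [mpiq,mkigw] -> 11 lines: fioe ggadd ahzgp daa mpiq mkigw kuzfz qrtu ctwd nlzci lzb

Answer: fioe
ggadd
ahzgp
daa
mpiq
mkigw
kuzfz
qrtu
ctwd
nlzci
lzb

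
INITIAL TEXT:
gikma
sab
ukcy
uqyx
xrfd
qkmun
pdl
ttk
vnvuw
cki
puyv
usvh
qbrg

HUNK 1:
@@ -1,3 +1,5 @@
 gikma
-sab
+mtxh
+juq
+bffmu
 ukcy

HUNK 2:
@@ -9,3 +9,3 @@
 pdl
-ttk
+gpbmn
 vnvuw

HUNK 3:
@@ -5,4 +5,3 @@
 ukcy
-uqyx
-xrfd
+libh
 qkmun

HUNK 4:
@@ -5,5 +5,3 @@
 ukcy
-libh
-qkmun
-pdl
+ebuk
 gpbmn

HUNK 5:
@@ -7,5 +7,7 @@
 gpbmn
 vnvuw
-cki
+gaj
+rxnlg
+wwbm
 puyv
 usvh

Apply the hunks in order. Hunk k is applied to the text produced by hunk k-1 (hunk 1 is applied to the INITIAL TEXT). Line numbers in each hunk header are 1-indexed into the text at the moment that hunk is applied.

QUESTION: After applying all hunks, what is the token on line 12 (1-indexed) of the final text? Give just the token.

Hunk 1: at line 1 remove [sab] add [mtxh,juq,bffmu] -> 15 lines: gikma mtxh juq bffmu ukcy uqyx xrfd qkmun pdl ttk vnvuw cki puyv usvh qbrg
Hunk 2: at line 9 remove [ttk] add [gpbmn] -> 15 lines: gikma mtxh juq bffmu ukcy uqyx xrfd qkmun pdl gpbmn vnvuw cki puyv usvh qbrg
Hunk 3: at line 5 remove [uqyx,xrfd] add [libh] -> 14 lines: gikma mtxh juq bffmu ukcy libh qkmun pdl gpbmn vnvuw cki puyv usvh qbrg
Hunk 4: at line 5 remove [libh,qkmun,pdl] add [ebuk] -> 12 lines: gikma mtxh juq bffmu ukcy ebuk gpbmn vnvuw cki puyv usvh qbrg
Hunk 5: at line 7 remove [cki] add [gaj,rxnlg,wwbm] -> 14 lines: gikma mtxh juq bffmu ukcy ebuk gpbmn vnvuw gaj rxnlg wwbm puyv usvh qbrg
Final line 12: puyv

Answer: puyv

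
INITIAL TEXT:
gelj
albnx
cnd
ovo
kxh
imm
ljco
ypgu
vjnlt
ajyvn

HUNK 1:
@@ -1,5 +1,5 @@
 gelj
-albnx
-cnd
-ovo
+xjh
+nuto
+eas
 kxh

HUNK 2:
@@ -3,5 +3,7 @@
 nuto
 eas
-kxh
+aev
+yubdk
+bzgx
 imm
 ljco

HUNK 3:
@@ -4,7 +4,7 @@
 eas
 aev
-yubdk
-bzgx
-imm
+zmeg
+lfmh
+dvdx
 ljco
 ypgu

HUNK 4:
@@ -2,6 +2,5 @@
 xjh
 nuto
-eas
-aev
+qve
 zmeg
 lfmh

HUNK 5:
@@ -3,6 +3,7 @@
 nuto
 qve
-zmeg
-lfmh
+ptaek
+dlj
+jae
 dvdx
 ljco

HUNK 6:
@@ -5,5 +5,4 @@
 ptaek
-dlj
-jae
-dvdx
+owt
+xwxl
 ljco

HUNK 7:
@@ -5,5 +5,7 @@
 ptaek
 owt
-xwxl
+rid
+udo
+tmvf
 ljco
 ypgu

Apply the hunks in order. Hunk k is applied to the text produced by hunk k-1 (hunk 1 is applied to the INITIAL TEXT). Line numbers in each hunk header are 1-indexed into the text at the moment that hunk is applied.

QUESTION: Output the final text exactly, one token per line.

Answer: gelj
xjh
nuto
qve
ptaek
owt
rid
udo
tmvf
ljco
ypgu
vjnlt
ajyvn

Derivation:
Hunk 1: at line 1 remove [albnx,cnd,ovo] add [xjh,nuto,eas] -> 10 lines: gelj xjh nuto eas kxh imm ljco ypgu vjnlt ajyvn
Hunk 2: at line 3 remove [kxh] add [aev,yubdk,bzgx] -> 12 lines: gelj xjh nuto eas aev yubdk bzgx imm ljco ypgu vjnlt ajyvn
Hunk 3: at line 4 remove [yubdk,bzgx,imm] add [zmeg,lfmh,dvdx] -> 12 lines: gelj xjh nuto eas aev zmeg lfmh dvdx ljco ypgu vjnlt ajyvn
Hunk 4: at line 2 remove [eas,aev] add [qve] -> 11 lines: gelj xjh nuto qve zmeg lfmh dvdx ljco ypgu vjnlt ajyvn
Hunk 5: at line 3 remove [zmeg,lfmh] add [ptaek,dlj,jae] -> 12 lines: gelj xjh nuto qve ptaek dlj jae dvdx ljco ypgu vjnlt ajyvn
Hunk 6: at line 5 remove [dlj,jae,dvdx] add [owt,xwxl] -> 11 lines: gelj xjh nuto qve ptaek owt xwxl ljco ypgu vjnlt ajyvn
Hunk 7: at line 5 remove [xwxl] add [rid,udo,tmvf] -> 13 lines: gelj xjh nuto qve ptaek owt rid udo tmvf ljco ypgu vjnlt ajyvn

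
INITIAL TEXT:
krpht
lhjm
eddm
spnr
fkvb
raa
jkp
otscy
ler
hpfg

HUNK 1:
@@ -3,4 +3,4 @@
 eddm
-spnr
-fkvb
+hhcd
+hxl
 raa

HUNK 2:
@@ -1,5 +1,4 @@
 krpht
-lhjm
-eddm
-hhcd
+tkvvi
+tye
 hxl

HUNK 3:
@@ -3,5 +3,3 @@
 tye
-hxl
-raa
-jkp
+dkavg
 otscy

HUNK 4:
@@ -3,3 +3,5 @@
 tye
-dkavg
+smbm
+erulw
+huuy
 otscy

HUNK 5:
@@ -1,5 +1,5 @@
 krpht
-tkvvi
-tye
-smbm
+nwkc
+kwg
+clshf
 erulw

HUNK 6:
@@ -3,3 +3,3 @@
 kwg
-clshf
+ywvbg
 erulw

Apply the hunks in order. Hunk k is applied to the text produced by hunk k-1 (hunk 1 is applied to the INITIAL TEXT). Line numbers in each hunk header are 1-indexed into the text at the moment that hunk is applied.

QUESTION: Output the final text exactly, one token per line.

Answer: krpht
nwkc
kwg
ywvbg
erulw
huuy
otscy
ler
hpfg

Derivation:
Hunk 1: at line 3 remove [spnr,fkvb] add [hhcd,hxl] -> 10 lines: krpht lhjm eddm hhcd hxl raa jkp otscy ler hpfg
Hunk 2: at line 1 remove [lhjm,eddm,hhcd] add [tkvvi,tye] -> 9 lines: krpht tkvvi tye hxl raa jkp otscy ler hpfg
Hunk 3: at line 3 remove [hxl,raa,jkp] add [dkavg] -> 7 lines: krpht tkvvi tye dkavg otscy ler hpfg
Hunk 4: at line 3 remove [dkavg] add [smbm,erulw,huuy] -> 9 lines: krpht tkvvi tye smbm erulw huuy otscy ler hpfg
Hunk 5: at line 1 remove [tkvvi,tye,smbm] add [nwkc,kwg,clshf] -> 9 lines: krpht nwkc kwg clshf erulw huuy otscy ler hpfg
Hunk 6: at line 3 remove [clshf] add [ywvbg] -> 9 lines: krpht nwkc kwg ywvbg erulw huuy otscy ler hpfg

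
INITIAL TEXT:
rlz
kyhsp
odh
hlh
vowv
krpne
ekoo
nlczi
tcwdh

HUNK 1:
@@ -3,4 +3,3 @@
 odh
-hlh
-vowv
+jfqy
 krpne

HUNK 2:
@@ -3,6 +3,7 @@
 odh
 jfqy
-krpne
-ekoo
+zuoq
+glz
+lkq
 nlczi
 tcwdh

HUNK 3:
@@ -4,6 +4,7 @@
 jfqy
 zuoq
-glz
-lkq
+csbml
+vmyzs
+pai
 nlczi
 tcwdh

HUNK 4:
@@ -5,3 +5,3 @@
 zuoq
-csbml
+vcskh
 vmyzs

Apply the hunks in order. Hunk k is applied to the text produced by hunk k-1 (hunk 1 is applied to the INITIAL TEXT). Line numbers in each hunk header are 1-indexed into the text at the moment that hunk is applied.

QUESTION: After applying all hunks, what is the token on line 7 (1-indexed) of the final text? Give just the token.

Hunk 1: at line 3 remove [hlh,vowv] add [jfqy] -> 8 lines: rlz kyhsp odh jfqy krpne ekoo nlczi tcwdh
Hunk 2: at line 3 remove [krpne,ekoo] add [zuoq,glz,lkq] -> 9 lines: rlz kyhsp odh jfqy zuoq glz lkq nlczi tcwdh
Hunk 3: at line 4 remove [glz,lkq] add [csbml,vmyzs,pai] -> 10 lines: rlz kyhsp odh jfqy zuoq csbml vmyzs pai nlczi tcwdh
Hunk 4: at line 5 remove [csbml] add [vcskh] -> 10 lines: rlz kyhsp odh jfqy zuoq vcskh vmyzs pai nlczi tcwdh
Final line 7: vmyzs

Answer: vmyzs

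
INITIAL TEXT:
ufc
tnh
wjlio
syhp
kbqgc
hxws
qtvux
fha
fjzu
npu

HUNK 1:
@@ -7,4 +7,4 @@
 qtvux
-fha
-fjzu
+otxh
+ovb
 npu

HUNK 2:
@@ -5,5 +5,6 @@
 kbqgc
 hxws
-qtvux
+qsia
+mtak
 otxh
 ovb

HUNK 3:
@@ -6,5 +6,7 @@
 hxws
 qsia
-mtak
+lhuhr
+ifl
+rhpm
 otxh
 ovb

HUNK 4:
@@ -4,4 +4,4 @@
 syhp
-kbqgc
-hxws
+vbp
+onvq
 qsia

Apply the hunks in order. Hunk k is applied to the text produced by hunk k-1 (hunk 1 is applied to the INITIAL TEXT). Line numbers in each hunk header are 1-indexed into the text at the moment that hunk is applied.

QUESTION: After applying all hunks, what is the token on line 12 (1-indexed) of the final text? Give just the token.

Hunk 1: at line 7 remove [fha,fjzu] add [otxh,ovb] -> 10 lines: ufc tnh wjlio syhp kbqgc hxws qtvux otxh ovb npu
Hunk 2: at line 5 remove [qtvux] add [qsia,mtak] -> 11 lines: ufc tnh wjlio syhp kbqgc hxws qsia mtak otxh ovb npu
Hunk 3: at line 6 remove [mtak] add [lhuhr,ifl,rhpm] -> 13 lines: ufc tnh wjlio syhp kbqgc hxws qsia lhuhr ifl rhpm otxh ovb npu
Hunk 4: at line 4 remove [kbqgc,hxws] add [vbp,onvq] -> 13 lines: ufc tnh wjlio syhp vbp onvq qsia lhuhr ifl rhpm otxh ovb npu
Final line 12: ovb

Answer: ovb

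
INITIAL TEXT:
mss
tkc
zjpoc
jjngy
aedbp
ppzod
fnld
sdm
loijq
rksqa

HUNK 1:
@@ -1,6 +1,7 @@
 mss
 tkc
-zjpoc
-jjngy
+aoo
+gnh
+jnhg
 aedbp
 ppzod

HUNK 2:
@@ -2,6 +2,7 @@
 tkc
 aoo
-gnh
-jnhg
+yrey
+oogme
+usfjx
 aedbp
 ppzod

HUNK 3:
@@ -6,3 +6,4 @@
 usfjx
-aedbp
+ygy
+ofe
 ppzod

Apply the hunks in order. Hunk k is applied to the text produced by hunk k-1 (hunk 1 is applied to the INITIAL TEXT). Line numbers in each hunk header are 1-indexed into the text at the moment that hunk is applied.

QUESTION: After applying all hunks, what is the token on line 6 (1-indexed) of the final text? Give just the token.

Hunk 1: at line 1 remove [zjpoc,jjngy] add [aoo,gnh,jnhg] -> 11 lines: mss tkc aoo gnh jnhg aedbp ppzod fnld sdm loijq rksqa
Hunk 2: at line 2 remove [gnh,jnhg] add [yrey,oogme,usfjx] -> 12 lines: mss tkc aoo yrey oogme usfjx aedbp ppzod fnld sdm loijq rksqa
Hunk 3: at line 6 remove [aedbp] add [ygy,ofe] -> 13 lines: mss tkc aoo yrey oogme usfjx ygy ofe ppzod fnld sdm loijq rksqa
Final line 6: usfjx

Answer: usfjx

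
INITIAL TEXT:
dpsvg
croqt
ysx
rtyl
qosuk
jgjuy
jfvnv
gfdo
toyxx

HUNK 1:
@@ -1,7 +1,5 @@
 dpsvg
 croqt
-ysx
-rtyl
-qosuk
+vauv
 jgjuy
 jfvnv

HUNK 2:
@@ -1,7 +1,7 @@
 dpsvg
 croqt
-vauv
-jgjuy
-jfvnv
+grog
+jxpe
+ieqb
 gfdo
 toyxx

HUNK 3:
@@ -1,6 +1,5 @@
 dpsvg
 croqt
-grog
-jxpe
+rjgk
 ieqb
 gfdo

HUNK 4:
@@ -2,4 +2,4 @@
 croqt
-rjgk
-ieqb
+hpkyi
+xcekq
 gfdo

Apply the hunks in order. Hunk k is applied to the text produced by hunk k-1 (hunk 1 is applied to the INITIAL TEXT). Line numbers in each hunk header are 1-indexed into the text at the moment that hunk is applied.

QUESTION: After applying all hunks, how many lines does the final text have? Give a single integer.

Hunk 1: at line 1 remove [ysx,rtyl,qosuk] add [vauv] -> 7 lines: dpsvg croqt vauv jgjuy jfvnv gfdo toyxx
Hunk 2: at line 1 remove [vauv,jgjuy,jfvnv] add [grog,jxpe,ieqb] -> 7 lines: dpsvg croqt grog jxpe ieqb gfdo toyxx
Hunk 3: at line 1 remove [grog,jxpe] add [rjgk] -> 6 lines: dpsvg croqt rjgk ieqb gfdo toyxx
Hunk 4: at line 2 remove [rjgk,ieqb] add [hpkyi,xcekq] -> 6 lines: dpsvg croqt hpkyi xcekq gfdo toyxx
Final line count: 6

Answer: 6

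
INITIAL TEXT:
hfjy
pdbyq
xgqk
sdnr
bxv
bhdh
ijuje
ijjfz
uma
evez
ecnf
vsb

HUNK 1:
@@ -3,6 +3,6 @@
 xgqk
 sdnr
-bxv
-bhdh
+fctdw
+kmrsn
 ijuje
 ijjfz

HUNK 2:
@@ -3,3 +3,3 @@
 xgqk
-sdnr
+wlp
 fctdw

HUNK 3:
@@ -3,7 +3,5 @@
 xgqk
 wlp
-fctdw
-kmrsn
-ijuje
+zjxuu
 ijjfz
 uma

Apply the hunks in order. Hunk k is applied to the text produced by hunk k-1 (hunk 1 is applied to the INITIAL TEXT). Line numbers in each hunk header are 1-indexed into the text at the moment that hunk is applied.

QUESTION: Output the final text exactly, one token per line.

Hunk 1: at line 3 remove [bxv,bhdh] add [fctdw,kmrsn] -> 12 lines: hfjy pdbyq xgqk sdnr fctdw kmrsn ijuje ijjfz uma evez ecnf vsb
Hunk 2: at line 3 remove [sdnr] add [wlp] -> 12 lines: hfjy pdbyq xgqk wlp fctdw kmrsn ijuje ijjfz uma evez ecnf vsb
Hunk 3: at line 3 remove [fctdw,kmrsn,ijuje] add [zjxuu] -> 10 lines: hfjy pdbyq xgqk wlp zjxuu ijjfz uma evez ecnf vsb

Answer: hfjy
pdbyq
xgqk
wlp
zjxuu
ijjfz
uma
evez
ecnf
vsb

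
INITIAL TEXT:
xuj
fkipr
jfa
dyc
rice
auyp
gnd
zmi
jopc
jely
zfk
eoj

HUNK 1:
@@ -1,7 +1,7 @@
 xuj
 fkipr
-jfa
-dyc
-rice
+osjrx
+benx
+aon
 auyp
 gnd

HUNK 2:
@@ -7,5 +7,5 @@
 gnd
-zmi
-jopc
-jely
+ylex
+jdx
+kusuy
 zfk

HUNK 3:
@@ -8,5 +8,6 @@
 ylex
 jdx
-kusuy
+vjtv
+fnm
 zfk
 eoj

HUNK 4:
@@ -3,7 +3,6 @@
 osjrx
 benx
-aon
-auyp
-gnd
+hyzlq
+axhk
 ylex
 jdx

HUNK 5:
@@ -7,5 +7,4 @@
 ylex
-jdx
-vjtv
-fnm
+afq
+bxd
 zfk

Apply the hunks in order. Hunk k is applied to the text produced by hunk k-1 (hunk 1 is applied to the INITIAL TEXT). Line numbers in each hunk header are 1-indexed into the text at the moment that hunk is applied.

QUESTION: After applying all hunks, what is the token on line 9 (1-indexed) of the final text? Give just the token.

Hunk 1: at line 1 remove [jfa,dyc,rice] add [osjrx,benx,aon] -> 12 lines: xuj fkipr osjrx benx aon auyp gnd zmi jopc jely zfk eoj
Hunk 2: at line 7 remove [zmi,jopc,jely] add [ylex,jdx,kusuy] -> 12 lines: xuj fkipr osjrx benx aon auyp gnd ylex jdx kusuy zfk eoj
Hunk 3: at line 8 remove [kusuy] add [vjtv,fnm] -> 13 lines: xuj fkipr osjrx benx aon auyp gnd ylex jdx vjtv fnm zfk eoj
Hunk 4: at line 3 remove [aon,auyp,gnd] add [hyzlq,axhk] -> 12 lines: xuj fkipr osjrx benx hyzlq axhk ylex jdx vjtv fnm zfk eoj
Hunk 5: at line 7 remove [jdx,vjtv,fnm] add [afq,bxd] -> 11 lines: xuj fkipr osjrx benx hyzlq axhk ylex afq bxd zfk eoj
Final line 9: bxd

Answer: bxd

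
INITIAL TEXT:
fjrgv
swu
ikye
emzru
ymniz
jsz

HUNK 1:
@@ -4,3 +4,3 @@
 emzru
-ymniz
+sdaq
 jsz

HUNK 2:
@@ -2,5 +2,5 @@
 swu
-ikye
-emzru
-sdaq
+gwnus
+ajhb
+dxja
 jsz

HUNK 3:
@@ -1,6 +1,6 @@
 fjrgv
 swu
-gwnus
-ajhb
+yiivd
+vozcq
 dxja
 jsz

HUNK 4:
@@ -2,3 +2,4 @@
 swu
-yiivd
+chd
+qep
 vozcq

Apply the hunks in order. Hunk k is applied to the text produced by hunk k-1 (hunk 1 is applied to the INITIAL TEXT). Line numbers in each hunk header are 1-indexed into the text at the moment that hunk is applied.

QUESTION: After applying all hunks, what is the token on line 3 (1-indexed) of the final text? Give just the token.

Hunk 1: at line 4 remove [ymniz] add [sdaq] -> 6 lines: fjrgv swu ikye emzru sdaq jsz
Hunk 2: at line 2 remove [ikye,emzru,sdaq] add [gwnus,ajhb,dxja] -> 6 lines: fjrgv swu gwnus ajhb dxja jsz
Hunk 3: at line 1 remove [gwnus,ajhb] add [yiivd,vozcq] -> 6 lines: fjrgv swu yiivd vozcq dxja jsz
Hunk 4: at line 2 remove [yiivd] add [chd,qep] -> 7 lines: fjrgv swu chd qep vozcq dxja jsz
Final line 3: chd

Answer: chd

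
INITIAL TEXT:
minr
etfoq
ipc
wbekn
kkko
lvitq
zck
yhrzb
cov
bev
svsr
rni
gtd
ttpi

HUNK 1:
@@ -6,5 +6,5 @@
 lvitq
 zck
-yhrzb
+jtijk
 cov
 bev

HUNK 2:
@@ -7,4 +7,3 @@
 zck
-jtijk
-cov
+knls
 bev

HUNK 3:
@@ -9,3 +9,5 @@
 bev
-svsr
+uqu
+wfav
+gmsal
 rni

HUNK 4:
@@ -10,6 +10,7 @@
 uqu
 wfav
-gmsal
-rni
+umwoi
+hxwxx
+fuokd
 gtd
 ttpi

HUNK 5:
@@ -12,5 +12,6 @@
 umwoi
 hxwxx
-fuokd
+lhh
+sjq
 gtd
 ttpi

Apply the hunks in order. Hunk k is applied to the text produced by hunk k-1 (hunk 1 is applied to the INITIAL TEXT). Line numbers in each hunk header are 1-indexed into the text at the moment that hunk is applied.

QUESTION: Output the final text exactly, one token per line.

Answer: minr
etfoq
ipc
wbekn
kkko
lvitq
zck
knls
bev
uqu
wfav
umwoi
hxwxx
lhh
sjq
gtd
ttpi

Derivation:
Hunk 1: at line 6 remove [yhrzb] add [jtijk] -> 14 lines: minr etfoq ipc wbekn kkko lvitq zck jtijk cov bev svsr rni gtd ttpi
Hunk 2: at line 7 remove [jtijk,cov] add [knls] -> 13 lines: minr etfoq ipc wbekn kkko lvitq zck knls bev svsr rni gtd ttpi
Hunk 3: at line 9 remove [svsr] add [uqu,wfav,gmsal] -> 15 lines: minr etfoq ipc wbekn kkko lvitq zck knls bev uqu wfav gmsal rni gtd ttpi
Hunk 4: at line 10 remove [gmsal,rni] add [umwoi,hxwxx,fuokd] -> 16 lines: minr etfoq ipc wbekn kkko lvitq zck knls bev uqu wfav umwoi hxwxx fuokd gtd ttpi
Hunk 5: at line 12 remove [fuokd] add [lhh,sjq] -> 17 lines: minr etfoq ipc wbekn kkko lvitq zck knls bev uqu wfav umwoi hxwxx lhh sjq gtd ttpi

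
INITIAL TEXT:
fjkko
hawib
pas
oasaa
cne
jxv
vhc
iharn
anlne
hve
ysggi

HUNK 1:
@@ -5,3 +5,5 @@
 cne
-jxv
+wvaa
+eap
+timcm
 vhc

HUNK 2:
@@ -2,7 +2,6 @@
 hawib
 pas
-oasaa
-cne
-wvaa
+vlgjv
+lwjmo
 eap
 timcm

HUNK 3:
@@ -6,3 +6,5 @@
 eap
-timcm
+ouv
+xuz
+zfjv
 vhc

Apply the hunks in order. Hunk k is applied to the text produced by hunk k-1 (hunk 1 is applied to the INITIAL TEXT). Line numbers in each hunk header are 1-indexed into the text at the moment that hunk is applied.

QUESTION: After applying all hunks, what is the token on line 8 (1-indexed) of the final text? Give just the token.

Hunk 1: at line 5 remove [jxv] add [wvaa,eap,timcm] -> 13 lines: fjkko hawib pas oasaa cne wvaa eap timcm vhc iharn anlne hve ysggi
Hunk 2: at line 2 remove [oasaa,cne,wvaa] add [vlgjv,lwjmo] -> 12 lines: fjkko hawib pas vlgjv lwjmo eap timcm vhc iharn anlne hve ysggi
Hunk 3: at line 6 remove [timcm] add [ouv,xuz,zfjv] -> 14 lines: fjkko hawib pas vlgjv lwjmo eap ouv xuz zfjv vhc iharn anlne hve ysggi
Final line 8: xuz

Answer: xuz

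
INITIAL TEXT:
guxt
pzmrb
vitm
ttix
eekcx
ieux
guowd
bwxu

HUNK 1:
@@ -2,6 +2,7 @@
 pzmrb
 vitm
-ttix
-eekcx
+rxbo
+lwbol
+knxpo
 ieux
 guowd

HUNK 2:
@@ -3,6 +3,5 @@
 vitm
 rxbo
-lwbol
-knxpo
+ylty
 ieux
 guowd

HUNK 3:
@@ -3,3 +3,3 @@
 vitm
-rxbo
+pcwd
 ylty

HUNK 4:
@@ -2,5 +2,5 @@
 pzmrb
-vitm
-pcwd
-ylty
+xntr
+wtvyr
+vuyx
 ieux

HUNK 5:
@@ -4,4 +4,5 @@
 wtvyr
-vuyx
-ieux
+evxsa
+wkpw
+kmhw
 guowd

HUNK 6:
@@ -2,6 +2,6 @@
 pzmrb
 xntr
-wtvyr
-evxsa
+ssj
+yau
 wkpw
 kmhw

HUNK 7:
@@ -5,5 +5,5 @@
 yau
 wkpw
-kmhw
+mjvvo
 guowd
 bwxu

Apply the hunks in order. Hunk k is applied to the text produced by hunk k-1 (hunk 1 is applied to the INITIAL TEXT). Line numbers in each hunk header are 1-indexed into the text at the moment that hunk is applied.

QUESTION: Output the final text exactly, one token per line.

Hunk 1: at line 2 remove [ttix,eekcx] add [rxbo,lwbol,knxpo] -> 9 lines: guxt pzmrb vitm rxbo lwbol knxpo ieux guowd bwxu
Hunk 2: at line 3 remove [lwbol,knxpo] add [ylty] -> 8 lines: guxt pzmrb vitm rxbo ylty ieux guowd bwxu
Hunk 3: at line 3 remove [rxbo] add [pcwd] -> 8 lines: guxt pzmrb vitm pcwd ylty ieux guowd bwxu
Hunk 4: at line 2 remove [vitm,pcwd,ylty] add [xntr,wtvyr,vuyx] -> 8 lines: guxt pzmrb xntr wtvyr vuyx ieux guowd bwxu
Hunk 5: at line 4 remove [vuyx,ieux] add [evxsa,wkpw,kmhw] -> 9 lines: guxt pzmrb xntr wtvyr evxsa wkpw kmhw guowd bwxu
Hunk 6: at line 2 remove [wtvyr,evxsa] add [ssj,yau] -> 9 lines: guxt pzmrb xntr ssj yau wkpw kmhw guowd bwxu
Hunk 7: at line 5 remove [kmhw] add [mjvvo] -> 9 lines: guxt pzmrb xntr ssj yau wkpw mjvvo guowd bwxu

Answer: guxt
pzmrb
xntr
ssj
yau
wkpw
mjvvo
guowd
bwxu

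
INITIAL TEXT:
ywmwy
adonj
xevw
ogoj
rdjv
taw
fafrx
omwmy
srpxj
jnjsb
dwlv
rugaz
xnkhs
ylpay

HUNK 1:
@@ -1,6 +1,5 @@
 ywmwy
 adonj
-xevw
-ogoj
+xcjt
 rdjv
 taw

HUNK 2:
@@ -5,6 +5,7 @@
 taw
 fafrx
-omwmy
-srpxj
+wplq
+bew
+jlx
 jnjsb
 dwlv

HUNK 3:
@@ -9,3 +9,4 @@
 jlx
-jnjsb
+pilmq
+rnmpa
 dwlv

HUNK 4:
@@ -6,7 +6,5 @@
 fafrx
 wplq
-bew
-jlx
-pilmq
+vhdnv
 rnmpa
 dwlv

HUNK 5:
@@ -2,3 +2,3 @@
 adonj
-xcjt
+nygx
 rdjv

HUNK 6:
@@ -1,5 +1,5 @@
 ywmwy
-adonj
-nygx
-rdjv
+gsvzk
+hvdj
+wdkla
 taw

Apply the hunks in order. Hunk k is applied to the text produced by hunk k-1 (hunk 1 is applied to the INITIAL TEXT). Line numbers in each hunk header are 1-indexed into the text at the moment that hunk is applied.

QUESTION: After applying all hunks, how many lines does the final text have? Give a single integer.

Hunk 1: at line 1 remove [xevw,ogoj] add [xcjt] -> 13 lines: ywmwy adonj xcjt rdjv taw fafrx omwmy srpxj jnjsb dwlv rugaz xnkhs ylpay
Hunk 2: at line 5 remove [omwmy,srpxj] add [wplq,bew,jlx] -> 14 lines: ywmwy adonj xcjt rdjv taw fafrx wplq bew jlx jnjsb dwlv rugaz xnkhs ylpay
Hunk 3: at line 9 remove [jnjsb] add [pilmq,rnmpa] -> 15 lines: ywmwy adonj xcjt rdjv taw fafrx wplq bew jlx pilmq rnmpa dwlv rugaz xnkhs ylpay
Hunk 4: at line 6 remove [bew,jlx,pilmq] add [vhdnv] -> 13 lines: ywmwy adonj xcjt rdjv taw fafrx wplq vhdnv rnmpa dwlv rugaz xnkhs ylpay
Hunk 5: at line 2 remove [xcjt] add [nygx] -> 13 lines: ywmwy adonj nygx rdjv taw fafrx wplq vhdnv rnmpa dwlv rugaz xnkhs ylpay
Hunk 6: at line 1 remove [adonj,nygx,rdjv] add [gsvzk,hvdj,wdkla] -> 13 lines: ywmwy gsvzk hvdj wdkla taw fafrx wplq vhdnv rnmpa dwlv rugaz xnkhs ylpay
Final line count: 13

Answer: 13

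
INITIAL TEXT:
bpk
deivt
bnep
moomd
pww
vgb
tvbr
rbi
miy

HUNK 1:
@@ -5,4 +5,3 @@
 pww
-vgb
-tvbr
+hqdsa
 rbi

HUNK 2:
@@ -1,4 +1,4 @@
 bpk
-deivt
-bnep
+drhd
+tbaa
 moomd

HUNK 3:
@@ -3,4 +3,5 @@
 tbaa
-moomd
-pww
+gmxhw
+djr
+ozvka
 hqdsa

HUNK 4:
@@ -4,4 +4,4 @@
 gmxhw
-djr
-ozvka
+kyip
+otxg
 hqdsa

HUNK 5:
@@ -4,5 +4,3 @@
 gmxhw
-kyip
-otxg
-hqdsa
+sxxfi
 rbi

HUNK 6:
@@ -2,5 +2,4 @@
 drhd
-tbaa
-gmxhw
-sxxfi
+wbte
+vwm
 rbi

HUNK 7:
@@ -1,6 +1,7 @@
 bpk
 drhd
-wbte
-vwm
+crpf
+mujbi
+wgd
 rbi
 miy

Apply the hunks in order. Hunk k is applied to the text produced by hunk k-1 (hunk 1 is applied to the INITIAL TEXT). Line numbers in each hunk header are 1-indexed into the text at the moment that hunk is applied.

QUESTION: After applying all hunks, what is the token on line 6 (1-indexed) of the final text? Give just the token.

Answer: rbi

Derivation:
Hunk 1: at line 5 remove [vgb,tvbr] add [hqdsa] -> 8 lines: bpk deivt bnep moomd pww hqdsa rbi miy
Hunk 2: at line 1 remove [deivt,bnep] add [drhd,tbaa] -> 8 lines: bpk drhd tbaa moomd pww hqdsa rbi miy
Hunk 3: at line 3 remove [moomd,pww] add [gmxhw,djr,ozvka] -> 9 lines: bpk drhd tbaa gmxhw djr ozvka hqdsa rbi miy
Hunk 4: at line 4 remove [djr,ozvka] add [kyip,otxg] -> 9 lines: bpk drhd tbaa gmxhw kyip otxg hqdsa rbi miy
Hunk 5: at line 4 remove [kyip,otxg,hqdsa] add [sxxfi] -> 7 lines: bpk drhd tbaa gmxhw sxxfi rbi miy
Hunk 6: at line 2 remove [tbaa,gmxhw,sxxfi] add [wbte,vwm] -> 6 lines: bpk drhd wbte vwm rbi miy
Hunk 7: at line 1 remove [wbte,vwm] add [crpf,mujbi,wgd] -> 7 lines: bpk drhd crpf mujbi wgd rbi miy
Final line 6: rbi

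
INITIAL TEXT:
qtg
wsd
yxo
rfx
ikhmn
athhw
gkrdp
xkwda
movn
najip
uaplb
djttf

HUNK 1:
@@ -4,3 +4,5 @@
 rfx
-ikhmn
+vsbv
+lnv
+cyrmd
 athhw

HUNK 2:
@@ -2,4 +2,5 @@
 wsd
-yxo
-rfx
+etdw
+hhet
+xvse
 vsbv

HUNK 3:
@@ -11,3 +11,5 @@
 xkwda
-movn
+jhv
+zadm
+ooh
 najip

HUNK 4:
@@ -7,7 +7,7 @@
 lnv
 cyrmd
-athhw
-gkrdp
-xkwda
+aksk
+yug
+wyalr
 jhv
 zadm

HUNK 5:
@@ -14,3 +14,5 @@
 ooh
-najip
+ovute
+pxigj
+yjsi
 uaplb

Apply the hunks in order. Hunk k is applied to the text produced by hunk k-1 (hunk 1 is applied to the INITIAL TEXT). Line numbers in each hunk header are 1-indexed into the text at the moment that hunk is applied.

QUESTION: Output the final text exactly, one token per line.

Answer: qtg
wsd
etdw
hhet
xvse
vsbv
lnv
cyrmd
aksk
yug
wyalr
jhv
zadm
ooh
ovute
pxigj
yjsi
uaplb
djttf

Derivation:
Hunk 1: at line 4 remove [ikhmn] add [vsbv,lnv,cyrmd] -> 14 lines: qtg wsd yxo rfx vsbv lnv cyrmd athhw gkrdp xkwda movn najip uaplb djttf
Hunk 2: at line 2 remove [yxo,rfx] add [etdw,hhet,xvse] -> 15 lines: qtg wsd etdw hhet xvse vsbv lnv cyrmd athhw gkrdp xkwda movn najip uaplb djttf
Hunk 3: at line 11 remove [movn] add [jhv,zadm,ooh] -> 17 lines: qtg wsd etdw hhet xvse vsbv lnv cyrmd athhw gkrdp xkwda jhv zadm ooh najip uaplb djttf
Hunk 4: at line 7 remove [athhw,gkrdp,xkwda] add [aksk,yug,wyalr] -> 17 lines: qtg wsd etdw hhet xvse vsbv lnv cyrmd aksk yug wyalr jhv zadm ooh najip uaplb djttf
Hunk 5: at line 14 remove [najip] add [ovute,pxigj,yjsi] -> 19 lines: qtg wsd etdw hhet xvse vsbv lnv cyrmd aksk yug wyalr jhv zadm ooh ovute pxigj yjsi uaplb djttf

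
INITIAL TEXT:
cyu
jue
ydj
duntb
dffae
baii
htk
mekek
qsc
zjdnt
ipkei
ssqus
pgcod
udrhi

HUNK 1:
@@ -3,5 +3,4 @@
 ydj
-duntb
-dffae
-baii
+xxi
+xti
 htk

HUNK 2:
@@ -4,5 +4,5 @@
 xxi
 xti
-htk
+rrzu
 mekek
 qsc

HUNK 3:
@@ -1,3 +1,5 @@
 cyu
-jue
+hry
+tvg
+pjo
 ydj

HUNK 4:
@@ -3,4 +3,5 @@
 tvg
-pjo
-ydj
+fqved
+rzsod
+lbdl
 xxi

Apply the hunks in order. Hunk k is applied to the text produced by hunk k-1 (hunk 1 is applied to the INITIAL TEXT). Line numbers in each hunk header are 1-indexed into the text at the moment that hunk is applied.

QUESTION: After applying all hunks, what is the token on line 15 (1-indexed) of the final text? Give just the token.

Answer: pgcod

Derivation:
Hunk 1: at line 3 remove [duntb,dffae,baii] add [xxi,xti] -> 13 lines: cyu jue ydj xxi xti htk mekek qsc zjdnt ipkei ssqus pgcod udrhi
Hunk 2: at line 4 remove [htk] add [rrzu] -> 13 lines: cyu jue ydj xxi xti rrzu mekek qsc zjdnt ipkei ssqus pgcod udrhi
Hunk 3: at line 1 remove [jue] add [hry,tvg,pjo] -> 15 lines: cyu hry tvg pjo ydj xxi xti rrzu mekek qsc zjdnt ipkei ssqus pgcod udrhi
Hunk 4: at line 3 remove [pjo,ydj] add [fqved,rzsod,lbdl] -> 16 lines: cyu hry tvg fqved rzsod lbdl xxi xti rrzu mekek qsc zjdnt ipkei ssqus pgcod udrhi
Final line 15: pgcod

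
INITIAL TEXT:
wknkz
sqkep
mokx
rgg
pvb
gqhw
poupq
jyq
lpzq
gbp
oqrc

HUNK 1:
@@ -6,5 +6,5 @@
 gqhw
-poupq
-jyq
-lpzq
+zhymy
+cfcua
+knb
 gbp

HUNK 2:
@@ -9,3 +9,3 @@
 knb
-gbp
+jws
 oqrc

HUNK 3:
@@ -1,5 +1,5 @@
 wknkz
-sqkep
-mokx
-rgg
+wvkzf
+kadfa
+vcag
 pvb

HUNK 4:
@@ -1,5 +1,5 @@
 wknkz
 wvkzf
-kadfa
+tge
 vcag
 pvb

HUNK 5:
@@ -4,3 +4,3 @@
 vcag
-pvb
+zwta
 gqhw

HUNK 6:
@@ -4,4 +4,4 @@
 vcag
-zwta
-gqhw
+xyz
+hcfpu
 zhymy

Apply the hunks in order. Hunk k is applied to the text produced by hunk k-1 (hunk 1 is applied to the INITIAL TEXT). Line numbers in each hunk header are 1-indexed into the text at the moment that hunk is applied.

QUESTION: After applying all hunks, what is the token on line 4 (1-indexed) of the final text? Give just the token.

Answer: vcag

Derivation:
Hunk 1: at line 6 remove [poupq,jyq,lpzq] add [zhymy,cfcua,knb] -> 11 lines: wknkz sqkep mokx rgg pvb gqhw zhymy cfcua knb gbp oqrc
Hunk 2: at line 9 remove [gbp] add [jws] -> 11 lines: wknkz sqkep mokx rgg pvb gqhw zhymy cfcua knb jws oqrc
Hunk 3: at line 1 remove [sqkep,mokx,rgg] add [wvkzf,kadfa,vcag] -> 11 lines: wknkz wvkzf kadfa vcag pvb gqhw zhymy cfcua knb jws oqrc
Hunk 4: at line 1 remove [kadfa] add [tge] -> 11 lines: wknkz wvkzf tge vcag pvb gqhw zhymy cfcua knb jws oqrc
Hunk 5: at line 4 remove [pvb] add [zwta] -> 11 lines: wknkz wvkzf tge vcag zwta gqhw zhymy cfcua knb jws oqrc
Hunk 6: at line 4 remove [zwta,gqhw] add [xyz,hcfpu] -> 11 lines: wknkz wvkzf tge vcag xyz hcfpu zhymy cfcua knb jws oqrc
Final line 4: vcag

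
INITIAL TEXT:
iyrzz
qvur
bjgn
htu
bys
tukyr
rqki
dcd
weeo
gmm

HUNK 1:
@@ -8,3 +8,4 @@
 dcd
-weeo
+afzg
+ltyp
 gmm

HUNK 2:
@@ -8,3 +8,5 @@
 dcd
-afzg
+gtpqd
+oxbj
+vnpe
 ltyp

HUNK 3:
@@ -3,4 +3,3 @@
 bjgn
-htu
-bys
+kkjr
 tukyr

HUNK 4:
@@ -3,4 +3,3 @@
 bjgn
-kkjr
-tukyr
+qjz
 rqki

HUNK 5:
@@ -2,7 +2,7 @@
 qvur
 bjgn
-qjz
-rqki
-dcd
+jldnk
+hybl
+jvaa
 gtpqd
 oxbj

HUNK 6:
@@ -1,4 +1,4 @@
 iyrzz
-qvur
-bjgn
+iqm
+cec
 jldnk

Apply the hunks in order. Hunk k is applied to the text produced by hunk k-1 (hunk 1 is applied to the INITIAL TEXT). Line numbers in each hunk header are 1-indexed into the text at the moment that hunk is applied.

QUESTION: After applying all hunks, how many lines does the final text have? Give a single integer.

Hunk 1: at line 8 remove [weeo] add [afzg,ltyp] -> 11 lines: iyrzz qvur bjgn htu bys tukyr rqki dcd afzg ltyp gmm
Hunk 2: at line 8 remove [afzg] add [gtpqd,oxbj,vnpe] -> 13 lines: iyrzz qvur bjgn htu bys tukyr rqki dcd gtpqd oxbj vnpe ltyp gmm
Hunk 3: at line 3 remove [htu,bys] add [kkjr] -> 12 lines: iyrzz qvur bjgn kkjr tukyr rqki dcd gtpqd oxbj vnpe ltyp gmm
Hunk 4: at line 3 remove [kkjr,tukyr] add [qjz] -> 11 lines: iyrzz qvur bjgn qjz rqki dcd gtpqd oxbj vnpe ltyp gmm
Hunk 5: at line 2 remove [qjz,rqki,dcd] add [jldnk,hybl,jvaa] -> 11 lines: iyrzz qvur bjgn jldnk hybl jvaa gtpqd oxbj vnpe ltyp gmm
Hunk 6: at line 1 remove [qvur,bjgn] add [iqm,cec] -> 11 lines: iyrzz iqm cec jldnk hybl jvaa gtpqd oxbj vnpe ltyp gmm
Final line count: 11

Answer: 11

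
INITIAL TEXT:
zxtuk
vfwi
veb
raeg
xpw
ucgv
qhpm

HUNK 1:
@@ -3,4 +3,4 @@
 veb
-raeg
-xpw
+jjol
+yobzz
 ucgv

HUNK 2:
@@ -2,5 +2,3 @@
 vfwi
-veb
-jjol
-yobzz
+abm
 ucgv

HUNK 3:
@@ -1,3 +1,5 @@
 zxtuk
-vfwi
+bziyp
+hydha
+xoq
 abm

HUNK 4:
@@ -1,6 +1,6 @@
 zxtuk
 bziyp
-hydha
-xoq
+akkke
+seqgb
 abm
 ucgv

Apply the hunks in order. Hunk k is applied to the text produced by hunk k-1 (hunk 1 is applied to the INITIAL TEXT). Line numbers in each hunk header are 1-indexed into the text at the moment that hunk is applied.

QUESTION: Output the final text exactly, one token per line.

Answer: zxtuk
bziyp
akkke
seqgb
abm
ucgv
qhpm

Derivation:
Hunk 1: at line 3 remove [raeg,xpw] add [jjol,yobzz] -> 7 lines: zxtuk vfwi veb jjol yobzz ucgv qhpm
Hunk 2: at line 2 remove [veb,jjol,yobzz] add [abm] -> 5 lines: zxtuk vfwi abm ucgv qhpm
Hunk 3: at line 1 remove [vfwi] add [bziyp,hydha,xoq] -> 7 lines: zxtuk bziyp hydha xoq abm ucgv qhpm
Hunk 4: at line 1 remove [hydha,xoq] add [akkke,seqgb] -> 7 lines: zxtuk bziyp akkke seqgb abm ucgv qhpm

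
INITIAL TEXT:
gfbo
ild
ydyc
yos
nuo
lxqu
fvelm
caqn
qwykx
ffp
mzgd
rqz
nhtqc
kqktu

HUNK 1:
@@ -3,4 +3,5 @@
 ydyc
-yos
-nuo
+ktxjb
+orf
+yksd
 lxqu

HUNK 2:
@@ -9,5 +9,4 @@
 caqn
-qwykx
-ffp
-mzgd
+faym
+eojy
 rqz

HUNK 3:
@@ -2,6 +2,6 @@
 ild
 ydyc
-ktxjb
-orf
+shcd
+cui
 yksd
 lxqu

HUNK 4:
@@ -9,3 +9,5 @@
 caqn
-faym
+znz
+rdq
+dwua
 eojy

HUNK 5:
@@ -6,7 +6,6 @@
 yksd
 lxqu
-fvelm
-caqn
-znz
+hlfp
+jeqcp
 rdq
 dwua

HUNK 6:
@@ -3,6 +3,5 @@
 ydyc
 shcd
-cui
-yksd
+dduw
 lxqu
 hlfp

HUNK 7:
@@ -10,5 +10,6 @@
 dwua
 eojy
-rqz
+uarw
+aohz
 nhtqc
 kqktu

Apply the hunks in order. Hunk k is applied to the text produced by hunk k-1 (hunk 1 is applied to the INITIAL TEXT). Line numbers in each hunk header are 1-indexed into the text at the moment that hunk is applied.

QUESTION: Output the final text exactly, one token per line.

Answer: gfbo
ild
ydyc
shcd
dduw
lxqu
hlfp
jeqcp
rdq
dwua
eojy
uarw
aohz
nhtqc
kqktu

Derivation:
Hunk 1: at line 3 remove [yos,nuo] add [ktxjb,orf,yksd] -> 15 lines: gfbo ild ydyc ktxjb orf yksd lxqu fvelm caqn qwykx ffp mzgd rqz nhtqc kqktu
Hunk 2: at line 9 remove [qwykx,ffp,mzgd] add [faym,eojy] -> 14 lines: gfbo ild ydyc ktxjb orf yksd lxqu fvelm caqn faym eojy rqz nhtqc kqktu
Hunk 3: at line 2 remove [ktxjb,orf] add [shcd,cui] -> 14 lines: gfbo ild ydyc shcd cui yksd lxqu fvelm caqn faym eojy rqz nhtqc kqktu
Hunk 4: at line 9 remove [faym] add [znz,rdq,dwua] -> 16 lines: gfbo ild ydyc shcd cui yksd lxqu fvelm caqn znz rdq dwua eojy rqz nhtqc kqktu
Hunk 5: at line 6 remove [fvelm,caqn,znz] add [hlfp,jeqcp] -> 15 lines: gfbo ild ydyc shcd cui yksd lxqu hlfp jeqcp rdq dwua eojy rqz nhtqc kqktu
Hunk 6: at line 3 remove [cui,yksd] add [dduw] -> 14 lines: gfbo ild ydyc shcd dduw lxqu hlfp jeqcp rdq dwua eojy rqz nhtqc kqktu
Hunk 7: at line 10 remove [rqz] add [uarw,aohz] -> 15 lines: gfbo ild ydyc shcd dduw lxqu hlfp jeqcp rdq dwua eojy uarw aohz nhtqc kqktu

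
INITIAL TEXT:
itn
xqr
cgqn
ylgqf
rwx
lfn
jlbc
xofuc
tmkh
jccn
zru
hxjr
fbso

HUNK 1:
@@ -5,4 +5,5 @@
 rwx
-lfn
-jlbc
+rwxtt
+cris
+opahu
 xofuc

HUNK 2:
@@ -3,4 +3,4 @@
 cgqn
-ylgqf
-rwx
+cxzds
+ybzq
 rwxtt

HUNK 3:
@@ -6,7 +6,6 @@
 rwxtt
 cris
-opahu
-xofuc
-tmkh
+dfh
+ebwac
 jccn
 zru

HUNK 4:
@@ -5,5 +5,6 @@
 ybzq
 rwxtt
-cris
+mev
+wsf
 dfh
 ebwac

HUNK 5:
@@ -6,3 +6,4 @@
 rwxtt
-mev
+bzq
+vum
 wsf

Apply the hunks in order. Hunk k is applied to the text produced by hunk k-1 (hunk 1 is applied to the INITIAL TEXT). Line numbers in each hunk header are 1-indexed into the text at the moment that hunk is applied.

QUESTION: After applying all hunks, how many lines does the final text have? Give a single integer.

Answer: 15

Derivation:
Hunk 1: at line 5 remove [lfn,jlbc] add [rwxtt,cris,opahu] -> 14 lines: itn xqr cgqn ylgqf rwx rwxtt cris opahu xofuc tmkh jccn zru hxjr fbso
Hunk 2: at line 3 remove [ylgqf,rwx] add [cxzds,ybzq] -> 14 lines: itn xqr cgqn cxzds ybzq rwxtt cris opahu xofuc tmkh jccn zru hxjr fbso
Hunk 3: at line 6 remove [opahu,xofuc,tmkh] add [dfh,ebwac] -> 13 lines: itn xqr cgqn cxzds ybzq rwxtt cris dfh ebwac jccn zru hxjr fbso
Hunk 4: at line 5 remove [cris] add [mev,wsf] -> 14 lines: itn xqr cgqn cxzds ybzq rwxtt mev wsf dfh ebwac jccn zru hxjr fbso
Hunk 5: at line 6 remove [mev] add [bzq,vum] -> 15 lines: itn xqr cgqn cxzds ybzq rwxtt bzq vum wsf dfh ebwac jccn zru hxjr fbso
Final line count: 15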